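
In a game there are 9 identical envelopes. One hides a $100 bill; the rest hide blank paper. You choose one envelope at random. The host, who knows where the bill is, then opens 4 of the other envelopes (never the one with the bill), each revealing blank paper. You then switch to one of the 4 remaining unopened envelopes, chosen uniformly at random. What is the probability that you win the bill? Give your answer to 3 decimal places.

0.222

Your original envelope holds the bill with probability 1/9, so the other 8 collectively hold it with probability 8/9.
The host can always find 4 empty envelopes to open, so the reveals don't change that 8/9; it is now spread over the 4 remaining unopened envelopes.
P(win by switching) = (8/9) · (1/4) = 2/9 ≈ 0.222.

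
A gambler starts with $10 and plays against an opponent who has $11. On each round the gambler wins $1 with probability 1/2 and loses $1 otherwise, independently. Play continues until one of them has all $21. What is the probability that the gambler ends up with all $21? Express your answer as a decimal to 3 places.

With a fair step, P(i) = ½P(i−1) + ½P(i+1) with P(0)=0, P(21)=1 has the linear solution P(i) = i/21.
P(10) = 10/21 ≈ 0.476.

0.476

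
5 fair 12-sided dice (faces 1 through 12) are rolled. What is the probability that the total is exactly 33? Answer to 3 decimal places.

0.050

There are 12^5 = 248832 equally likely outcomes.
The number of ordered 5-tuples from {1,…,12} summing to 33 is 12435.
P(sum = 33) = 12435/248832 = 4145/82944 ≈ 0.050.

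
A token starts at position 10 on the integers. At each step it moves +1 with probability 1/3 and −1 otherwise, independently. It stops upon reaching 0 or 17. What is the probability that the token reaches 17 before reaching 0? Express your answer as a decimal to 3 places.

Let r = q/p = (2/3)/(1/3) = 2. The recurrence P(i) = p·P(i+1) + q·P(i−1) with P(0)=0, P(17)=1 gives P(i) = (1 − r^i)/(1 − r^17).
P(10) = (1 − (2)^10) / (1 − (2)^17) = 1023/131071 ≈ 0.008.

0.008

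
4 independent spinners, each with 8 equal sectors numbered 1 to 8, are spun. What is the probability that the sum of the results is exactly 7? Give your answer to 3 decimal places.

0.005

There are 8^4 = 4096 equally likely outcomes.
The number of ordered 4-tuples from {1,…,8} summing to 7 is 20.
P(sum = 7) = 20/4096 = 5/1024 ≈ 0.005.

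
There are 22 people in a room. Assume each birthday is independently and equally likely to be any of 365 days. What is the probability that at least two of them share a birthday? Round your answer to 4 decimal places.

It's easier to compute the probability that all 22 are distinct.
P(all distinct) = 365/365 · 364/365 · ··· · 344/365 ≈ 0.5243.
So the probability of at least one match is 1 − 0.5243 = 0.4757.

0.4757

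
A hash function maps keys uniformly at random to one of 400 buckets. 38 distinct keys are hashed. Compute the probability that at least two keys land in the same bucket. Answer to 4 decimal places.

0.8372

It's easier to compute the probability that all 38 are distinct.
P(all distinct) = 400/400 · 399/400 · ··· · 363/400 ≈ 0.1628.
So the probability of at least one match is 1 − 0.1628 = 0.8372.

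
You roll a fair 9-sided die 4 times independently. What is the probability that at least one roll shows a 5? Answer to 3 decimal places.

0.376

P(no roll shows a 5) = (8/9)^4 ≈ 0.624.
P(at least one) = 1 − 0.624 = 0.376.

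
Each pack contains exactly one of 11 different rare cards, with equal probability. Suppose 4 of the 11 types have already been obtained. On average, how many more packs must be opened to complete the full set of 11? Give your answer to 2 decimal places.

Starting from 4 distinct types, each trial gives a new one with probability (11−i)/11 when i types are held, so the wait for the next new type is 11/(11−i).
E = 11/7 + 11/6 + 11/5 + 11/4 + 11/3 + 11/2 + 11/1 = 3993/140 ≈ 28.52.

28.52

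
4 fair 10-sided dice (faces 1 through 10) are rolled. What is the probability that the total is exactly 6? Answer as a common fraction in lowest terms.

There are 10^4 = 10000 equally likely outcomes.
The number of ordered 4-tuples from {1,…,10} summing to 6 is 10.
P(sum = 6) = 10/10000 = 1/1000.

1/1000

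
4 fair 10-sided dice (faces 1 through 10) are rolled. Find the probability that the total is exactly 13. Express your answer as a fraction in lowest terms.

11/500

There are 10^4 = 10000 equally likely outcomes.
The number of ordered 4-tuples from {1,…,10} summing to 13 is 220.
P(sum = 13) = 220/10000 = 11/500.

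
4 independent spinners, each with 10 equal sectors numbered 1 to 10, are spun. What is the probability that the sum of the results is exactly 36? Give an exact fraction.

7/2000

There are 10^4 = 10000 equally likely outcomes.
The number of ordered 4-tuples from {1,…,10} summing to 36 is 35.
P(sum = 36) = 35/10000 = 7/2000.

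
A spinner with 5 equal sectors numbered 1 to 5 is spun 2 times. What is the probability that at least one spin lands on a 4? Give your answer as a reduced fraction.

P(no spin lands on a 4) = (4/5)^2 = 16/25.
P(at least one) = 1 − 16/25 = 9/25.

9/25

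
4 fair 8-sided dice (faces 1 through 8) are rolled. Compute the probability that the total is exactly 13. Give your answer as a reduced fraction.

There are 8^4 = 4096 equally likely outcomes.
The number of ordered 4-tuples from {1,…,8} summing to 13 is 204.
P(sum = 13) = 204/4096 = 51/1024.

51/1024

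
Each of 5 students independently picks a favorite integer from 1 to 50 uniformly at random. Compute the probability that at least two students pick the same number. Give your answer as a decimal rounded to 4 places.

0.1864

It's easier to compute the probability that all 5 are distinct.
P(all distinct) = 50/50 · 49/50 · ··· · 46/50 ≈ 0.8136.
So the probability of at least one match is 1 − 0.8136 = 0.1864.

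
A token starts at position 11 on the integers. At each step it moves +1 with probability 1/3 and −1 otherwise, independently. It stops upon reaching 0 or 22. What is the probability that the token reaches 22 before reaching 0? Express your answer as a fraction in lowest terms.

1/2049

Let r = q/p = (2/3)/(1/3) = 2. The recurrence P(i) = p·P(i+1) + q·P(i−1) with P(0)=0, P(22)=1 gives P(i) = (1 − r^i)/(1 − r^22).
P(11) = (1 − (2)^11) / (1 − (2)^22) = 1/2049.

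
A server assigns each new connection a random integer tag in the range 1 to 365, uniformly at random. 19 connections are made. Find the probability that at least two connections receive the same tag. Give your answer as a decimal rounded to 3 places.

0.379

It's easier to compute the probability that all 19 are distinct.
P(all distinct) = 365/365 · 364/365 · ··· · 347/365 ≈ 0.621.
So the probability of at least one match is 1 − 0.621 = 0.379.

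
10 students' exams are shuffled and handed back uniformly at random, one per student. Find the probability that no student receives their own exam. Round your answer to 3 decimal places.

This is the derangement probability: permutations of 10 with no fixed point.
D(10) = 10! · (1 − 1/1! + 1/2! − ··· + (−1)^10/10!) = 1334961.
P = 1334961/3628800 = 16481/44800 ≈ 0.368.

0.368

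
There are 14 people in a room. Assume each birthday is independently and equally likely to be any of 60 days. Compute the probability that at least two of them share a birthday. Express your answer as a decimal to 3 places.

It's easier to compute the probability that all 14 are distinct.
P(all distinct) = 60/60 · 59/60 · ··· · 47/60 ≈ 0.193.
So the probability of at least one match is 1 − 0.193 = 0.807.

0.807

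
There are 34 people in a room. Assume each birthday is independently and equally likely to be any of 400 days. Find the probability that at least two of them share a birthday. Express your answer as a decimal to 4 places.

0.7639

It's easier to compute the probability that all 34 are distinct.
P(all distinct) = 400/400 · 399/400 · ··· · 367/400 ≈ 0.2361.
So the probability of at least one match is 1 − 0.2361 = 0.7639.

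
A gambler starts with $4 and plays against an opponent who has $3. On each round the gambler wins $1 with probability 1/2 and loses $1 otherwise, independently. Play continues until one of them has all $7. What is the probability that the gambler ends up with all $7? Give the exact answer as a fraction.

4/7

With a fair step, P(i) = ½P(i−1) + ½P(i+1) with P(0)=0, P(7)=1 has the linear solution P(i) = i/7.
P(4) = 4/7.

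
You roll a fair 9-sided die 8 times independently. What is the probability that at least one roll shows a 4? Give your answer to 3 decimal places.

P(no roll shows a 4) = (8/9)^8 ≈ 0.390.
P(at least one) = 1 − 0.390 = 0.610.

0.610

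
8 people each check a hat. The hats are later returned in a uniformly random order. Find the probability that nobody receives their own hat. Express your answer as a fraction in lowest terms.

2119/5760

This is the derangement probability: permutations of 8 with no fixed point.
D(8) = 8! · (1 − 1/1! + 1/2! − ··· + (−1)^8/8!) = 14833.
P = 14833/40320 = 2119/5760.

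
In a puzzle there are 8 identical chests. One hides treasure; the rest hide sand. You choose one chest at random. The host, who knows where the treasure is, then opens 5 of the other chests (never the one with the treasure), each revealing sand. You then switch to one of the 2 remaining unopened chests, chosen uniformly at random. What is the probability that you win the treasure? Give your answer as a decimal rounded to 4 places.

0.4375

Your original chest holds the treasure with probability 1/8, so the other 7 collectively hold it with probability 7/8.
The host can always find 5 empty chests to open, so the reveals don't change that 7/8; it is now spread over the 2 remaining unopened chests.
P(win by switching) = (7/8) · (1/2) = 7/16 ≈ 0.4375.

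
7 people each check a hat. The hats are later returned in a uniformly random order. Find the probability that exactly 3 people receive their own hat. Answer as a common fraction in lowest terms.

1/16

Choose which 3 of the 7 are fixed: C(7,3) = 35 ways.
The remaining 4 must have no fixed point: D(4) = 9.
P = 35·9/5040 = 1/16.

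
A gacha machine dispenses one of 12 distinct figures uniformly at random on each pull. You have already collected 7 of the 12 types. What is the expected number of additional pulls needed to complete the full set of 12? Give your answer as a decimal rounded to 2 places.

27.40

Starting from 7 distinct types, each trial gives a new one with probability (12−i)/12 when i types are held, so the wait for the next new type is 12/(12−i).
E = 12/5 + 12/4 + 12/3 + 12/2 + 12/1 = 137/5 ≈ 27.40.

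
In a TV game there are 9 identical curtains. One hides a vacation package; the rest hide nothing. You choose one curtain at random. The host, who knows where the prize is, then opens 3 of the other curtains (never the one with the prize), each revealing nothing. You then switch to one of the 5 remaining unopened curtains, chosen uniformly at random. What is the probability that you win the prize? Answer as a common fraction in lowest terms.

Your original curtain holds the prize with probability 1/9, so the other 8 collectively hold it with probability 8/9.
The host can always find 3 empty curtains to open, so the reveals don't change that 8/9; it is now spread over the 5 remaining unopened curtains.
P(win by switching) = (8/9) · (1/5) = 8/45.

8/45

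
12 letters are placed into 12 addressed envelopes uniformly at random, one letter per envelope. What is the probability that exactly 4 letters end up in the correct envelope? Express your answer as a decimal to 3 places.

Choose which 4 of the 12 are fixed: C(12,4) = 495 ways.
The remaining 8 must have no fixed point: D(8) = 14833.
P = 495·14833/479001600 = 2119/138240 ≈ 0.015.

0.015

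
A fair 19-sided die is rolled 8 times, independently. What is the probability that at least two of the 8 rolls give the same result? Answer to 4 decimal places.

0.8206

P(all 8 different) = 19/19 · 18/19 · ··· · 12/19 ≈ 0.1794.
P(at least two equal) = 1 − 0.1794 = 0.8206.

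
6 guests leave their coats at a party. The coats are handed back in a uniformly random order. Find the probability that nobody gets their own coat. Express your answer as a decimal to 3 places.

0.368

This is the derangement probability: permutations of 6 with no fixed point.
D(6) = 6! · (1 − 1/1! + 1/2! − ··· + (−1)^6/6!) = 265.
P = 265/720 = 53/144 ≈ 0.368.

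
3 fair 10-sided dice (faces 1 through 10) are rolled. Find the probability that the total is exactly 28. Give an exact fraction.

3/500

There are 10^3 = 1000 equally likely outcomes.
The number of ordered 3-tuples from {1,…,10} summing to 28 is 6.
P(sum = 28) = 6/1000 = 3/500.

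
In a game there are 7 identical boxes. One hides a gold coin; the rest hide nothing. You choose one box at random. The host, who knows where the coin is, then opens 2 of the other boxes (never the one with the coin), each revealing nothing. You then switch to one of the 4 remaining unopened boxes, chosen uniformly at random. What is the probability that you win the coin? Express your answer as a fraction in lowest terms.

3/14

Your original box holds the coin with probability 1/7, so the other 6 collectively hold it with probability 6/7.
The host can always find 2 empty boxes to open, so the reveals don't change that 6/7; it is now spread over the 4 remaining unopened boxes.
P(win by switching) = (6/7) · (1/4) = 3/14.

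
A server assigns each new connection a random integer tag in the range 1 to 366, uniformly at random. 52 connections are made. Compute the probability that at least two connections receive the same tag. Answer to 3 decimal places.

0.978

It's easier to compute the probability that all 52 are distinct.
P(all distinct) = 366/366 · 365/366 · ··· · 315/366 ≈ 0.022.
So the probability of at least one match is 1 − 0.022 = 0.978.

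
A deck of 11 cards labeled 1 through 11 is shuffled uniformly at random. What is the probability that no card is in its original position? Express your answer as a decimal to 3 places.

0.368

This is the derangement probability: permutations of 11 with no fixed point.
D(11) = 11! · (1 − 1/1! + 1/2! − ··· + (−1)^11/11!) = 14684570.
P = 14684570/39916800 = 1468457/3991680 ≈ 0.368.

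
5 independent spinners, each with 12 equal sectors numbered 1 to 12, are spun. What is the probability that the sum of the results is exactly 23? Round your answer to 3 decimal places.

0.025

There are 12^5 = 248832 equally likely outcomes.
The number of ordered 5-tuples from {1,…,12} summing to 23 is 6265.
P(sum = 23) = 6265/248832 ≈ 0.025.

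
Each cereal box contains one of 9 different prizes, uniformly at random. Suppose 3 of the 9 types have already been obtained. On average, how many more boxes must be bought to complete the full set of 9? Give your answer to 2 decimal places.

Starting from 3 distinct types, each trial gives a new one with probability (9−i)/9 when i types are held, so the wait for the next new type is 9/(9−i).
E = 9/6 + 9/5 + 9/4 + 9/3 + 9/2 + 9/1 = 441/20 ≈ 22.05.

22.05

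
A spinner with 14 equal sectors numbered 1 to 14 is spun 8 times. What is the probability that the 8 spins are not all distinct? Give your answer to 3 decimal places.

P(all 8 different) = 14/14 · 13/14 · ··· · 7/14 ≈ 0.082.
P(at least two equal) = 1 − 0.082 = 0.918.

0.918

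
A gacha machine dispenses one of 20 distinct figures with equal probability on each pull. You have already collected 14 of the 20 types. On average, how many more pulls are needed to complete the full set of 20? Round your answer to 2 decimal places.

Starting from 14 distinct types, each trial gives a new one with probability (20−i)/20 when i types are held, so the wait for the next new type is 20/(20−i).
E = 20/6 + 20/5 + 20/4 + 20/3 + 20/2 + 20/1 = 49 ≈ 49.00.

49.00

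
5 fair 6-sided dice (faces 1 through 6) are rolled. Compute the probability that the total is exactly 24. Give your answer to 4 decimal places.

0.0264

There are 6^5 = 7776 equally likely outcomes.
The number of ordered 5-tuples from {1,…,6} summing to 24 is 205.
P(sum = 24) = 205/7776 ≈ 0.0264.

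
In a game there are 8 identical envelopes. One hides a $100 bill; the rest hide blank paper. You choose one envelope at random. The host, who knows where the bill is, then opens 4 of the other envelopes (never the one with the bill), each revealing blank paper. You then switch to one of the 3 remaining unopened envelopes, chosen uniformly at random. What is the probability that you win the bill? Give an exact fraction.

7/24

Your original envelope holds the bill with probability 1/8, so the other 7 collectively hold it with probability 7/8.
The host can always find 4 empty envelopes to open, so the reveals don't change that 7/8; it is now spread over the 3 remaining unopened envelopes.
P(win by switching) = (7/8) · (1/3) = 7/24.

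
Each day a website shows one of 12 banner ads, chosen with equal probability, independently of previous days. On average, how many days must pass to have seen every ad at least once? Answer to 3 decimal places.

37.239

After i distinct types are collected, each trial gives a new one with probability (12−i)/12, so the expected wait for the next new type is 12/(12−i).
E = 12/12 + 12/11 + 12/10 + 12/9 + 12/8 + 12/7 + 12/6 + 12/5 + 12/4 + 12/3 + 12/2 + 12/1 = 86021/2310 ≈ 37.239.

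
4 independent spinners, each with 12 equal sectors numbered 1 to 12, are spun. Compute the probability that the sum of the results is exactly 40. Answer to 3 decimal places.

There are 12^4 = 20736 equally likely outcomes.
The number of ordered 4-tuples from {1,…,12} summing to 40 is 165.
P(sum = 40) = 165/20736 = 55/6912 ≈ 0.008.

0.008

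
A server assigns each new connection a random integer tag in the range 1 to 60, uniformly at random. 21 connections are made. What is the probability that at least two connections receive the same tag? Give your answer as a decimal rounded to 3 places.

It's easier to compute the probability that all 21 are distinct.
P(all distinct) = 60/60 · 59/60 · ··· · 40/60 ≈ 0.019.
So the probability of at least one match is 1 − 0.019 = 0.981.

0.981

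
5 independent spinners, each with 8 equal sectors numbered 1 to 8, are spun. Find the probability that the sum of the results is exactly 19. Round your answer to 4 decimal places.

0.0613

There are 8^5 = 32768 equally likely outcomes.
The number of ordered 5-tuples from {1,…,8} summing to 19 is 2010.
P(sum = 19) = 2010/32768 = 1005/16384 ≈ 0.0613.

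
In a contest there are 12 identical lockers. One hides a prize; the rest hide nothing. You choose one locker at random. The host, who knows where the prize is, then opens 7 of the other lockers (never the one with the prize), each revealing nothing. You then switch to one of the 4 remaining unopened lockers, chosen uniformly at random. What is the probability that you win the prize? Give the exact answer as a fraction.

Your original locker holds the prize with probability 1/12, so the other 11 collectively hold it with probability 11/12.
The host can always find 7 empty lockers to open, so the reveals don't change that 11/12; it is now spread over the 4 remaining unopened lockers.
P(win by switching) = (11/12) · (1/4) = 11/48.

11/48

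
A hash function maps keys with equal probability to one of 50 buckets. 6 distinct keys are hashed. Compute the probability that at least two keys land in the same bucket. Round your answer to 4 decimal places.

It's easier to compute the probability that all 6 are distinct.
P(all distinct) = 50/50 · 49/50 · ··· · 45/50 ≈ 0.7322.
So the probability of at least one match is 1 − 0.7322 = 0.2678.

0.2678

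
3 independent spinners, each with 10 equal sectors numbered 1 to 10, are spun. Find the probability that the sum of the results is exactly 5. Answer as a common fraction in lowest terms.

3/500

There are 10^3 = 1000 equally likely outcomes.
The number of ordered 3-tuples from {1,…,10} summing to 5 is 6.
P(sum = 5) = 6/1000 = 3/500.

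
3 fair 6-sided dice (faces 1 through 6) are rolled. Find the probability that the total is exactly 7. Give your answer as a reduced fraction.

5/72

There are 6^3 = 216 equally likely outcomes.
The number of ordered 3-tuples from {1,…,6} summing to 7 is 15.
P(sum = 7) = 15/216 = 5/72.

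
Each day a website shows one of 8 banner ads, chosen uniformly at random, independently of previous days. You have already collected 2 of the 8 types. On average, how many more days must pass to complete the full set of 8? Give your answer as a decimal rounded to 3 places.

19.600

Starting from 2 distinct types, each trial gives a new one with probability (8−i)/8 when i types are held, so the wait for the next new type is 8/(8−i).
E = 8/6 + 8/5 + 8/4 + 8/3 + 8/2 + 8/1 = 98/5 ≈ 19.600.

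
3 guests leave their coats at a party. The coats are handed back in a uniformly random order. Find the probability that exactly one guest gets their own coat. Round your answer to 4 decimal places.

Choose which one is fixed: C(3,1) = 3 ways.
The remaining 2 must have no fixed point: D(2) = 1.
P = 3·1/6 = 1/2 ≈ 0.5000.

0.5000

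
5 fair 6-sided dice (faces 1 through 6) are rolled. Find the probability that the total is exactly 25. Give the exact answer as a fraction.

There are 6^5 = 7776 equally likely outcomes.
The number of ordered 5-tuples from {1,…,6} summing to 25 is 126.
P(sum = 25) = 126/7776 = 7/432.

7/432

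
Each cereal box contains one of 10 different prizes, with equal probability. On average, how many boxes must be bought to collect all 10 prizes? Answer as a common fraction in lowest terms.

7381/252

After i distinct types are collected, each trial gives a new one with probability (10−i)/10, so the expected wait for the next new type is 10/(10−i).
E = 10/10 + 10/9 + 10/8 + 10/7 + 10/6 + 10/5 + 10/4 + 10/3 + 10/2 + 10/1 = 7381/252.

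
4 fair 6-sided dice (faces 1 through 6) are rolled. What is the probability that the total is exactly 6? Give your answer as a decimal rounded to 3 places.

There are 6^4 = 1296 equally likely outcomes.
The number of ordered 4-tuples from {1,…,6} summing to 6 is 10.
P(sum = 6) = 10/1296 = 5/648 ≈ 0.008.

0.008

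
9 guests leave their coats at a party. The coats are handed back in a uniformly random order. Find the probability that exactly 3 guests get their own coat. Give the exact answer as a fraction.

Choose which 3 of the 9 are fixed: C(9,3) = 84 ways.
The remaining 6 must have no fixed point: D(6) = 265.
P = 84·265/362880 = 53/864.

53/864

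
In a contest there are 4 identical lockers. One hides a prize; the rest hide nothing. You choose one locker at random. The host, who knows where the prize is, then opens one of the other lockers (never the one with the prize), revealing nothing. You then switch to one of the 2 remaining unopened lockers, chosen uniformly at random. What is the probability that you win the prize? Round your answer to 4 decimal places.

0.3750

Your original locker holds the prize with probability 1/4, so the other 3 collectively hold it with probability 3/4.
The host can always find an empty locker to open, so this doesn't change that 3/4; it is now spread over the 2 remaining unopened lockers.
P(win by switching) = (3/4) · (1/2) = 3/8 ≈ 0.3750.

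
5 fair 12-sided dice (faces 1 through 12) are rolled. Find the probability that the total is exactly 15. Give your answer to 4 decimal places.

There are 12^5 = 248832 equally likely outcomes.
The number of ordered 5-tuples from {1,…,12} summing to 15 is 1001.
P(sum = 15) = 1001/248832 ≈ 0.0040.

0.0040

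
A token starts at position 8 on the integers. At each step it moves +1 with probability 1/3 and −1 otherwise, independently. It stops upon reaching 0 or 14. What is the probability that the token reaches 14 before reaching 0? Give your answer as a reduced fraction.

85/5461

Let r = q/p = (2/3)/(1/3) = 2. The recurrence P(i) = p·P(i+1) + q·P(i−1) with P(0)=0, P(14)=1 gives P(i) = (1 − r^i)/(1 − r^14).
P(8) = (1 − (2)^8) / (1 − (2)^14) = 85/5461.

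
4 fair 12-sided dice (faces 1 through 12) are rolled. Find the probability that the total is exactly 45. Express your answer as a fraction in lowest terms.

There are 12^4 = 20736 equally likely outcomes.
The number of ordered 4-tuples from {1,…,12} summing to 45 is 20.
P(sum = 45) = 20/20736 = 5/5184.

5/5184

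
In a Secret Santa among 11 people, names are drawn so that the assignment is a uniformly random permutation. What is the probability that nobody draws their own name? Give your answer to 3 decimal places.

0.368

This is the derangement probability: permutations of 11 with no fixed point.
D(11) = 11! · (1 − 1/1! + 1/2! − ··· + (−1)^11/11!) = 14684570.
P = 14684570/39916800 = 1468457/3991680 ≈ 0.368.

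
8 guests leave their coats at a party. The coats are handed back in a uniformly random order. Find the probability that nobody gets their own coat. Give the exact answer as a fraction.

2119/5760

This is the derangement probability: permutations of 8 with no fixed point.
D(8) = 8! · (1 − 1/1! + 1/2! − ··· + (−1)^8/8!) = 14833.
P = 14833/40320 = 2119/5760.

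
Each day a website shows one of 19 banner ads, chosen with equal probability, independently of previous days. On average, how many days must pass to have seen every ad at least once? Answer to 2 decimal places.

67.41

After i distinct types are collected, each trial gives a new one with probability (19−i)/19, so the expected wait for the next new type is 19/(19−i).
E = 19/19 + 19/18 + 19/17 + 19/16 + 19/15 + 19/14 + 19/13 + 19/12 + 19/11 + 19/10 + 19/9 + 19/8 + 19/7 + 19/6 + 19/5 + 19/4 + 19/3 + 19/2 + 19/1 = 275295799/4084080 ≈ 67.41.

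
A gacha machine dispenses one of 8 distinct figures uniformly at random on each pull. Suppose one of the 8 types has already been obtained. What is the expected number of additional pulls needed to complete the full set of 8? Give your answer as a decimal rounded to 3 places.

20.743

Starting from 1 distinct type, each trial gives a new one with probability (8−i)/8 when i types are held, so the wait for the next new type is 8/(8−i).
E = 8/7 + 8/6 + 8/5 + 8/4 + 8/3 + 8/2 + 8/1 = 726/35 ≈ 20.743.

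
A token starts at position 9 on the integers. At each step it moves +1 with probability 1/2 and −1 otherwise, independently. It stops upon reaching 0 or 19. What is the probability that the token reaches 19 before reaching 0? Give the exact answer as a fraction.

With a fair step, P(i) = ½P(i−1) + ½P(i+1) with P(0)=0, P(19)=1 has the linear solution P(i) = i/19.
P(9) = 9/19.

9/19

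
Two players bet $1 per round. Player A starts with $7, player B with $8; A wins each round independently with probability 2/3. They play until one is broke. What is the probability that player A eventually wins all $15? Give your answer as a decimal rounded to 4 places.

Let r = q/p = (1/3)/(2/3) = 1/2. The recurrence P(i) = p·P(i+1) + q·P(i−1) with P(0)=0, P(15)=1 gives P(i) = (1 − r^i)/(1 − r^15).
P(7) = (1 − (1/2)^7) / (1 − (1/2)^15) = 32512/32767 ≈ 0.9922.

0.9922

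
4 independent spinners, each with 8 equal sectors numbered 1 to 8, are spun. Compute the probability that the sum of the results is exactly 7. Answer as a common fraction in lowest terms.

There are 8^4 = 4096 equally likely outcomes.
The number of ordered 4-tuples from {1,…,8} summing to 7 is 20.
P(sum = 7) = 20/4096 = 5/1024.

5/1024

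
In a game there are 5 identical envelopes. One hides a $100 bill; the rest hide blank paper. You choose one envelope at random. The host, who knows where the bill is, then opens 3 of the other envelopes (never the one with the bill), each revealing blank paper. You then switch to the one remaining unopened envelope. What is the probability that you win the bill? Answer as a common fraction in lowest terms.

Your original envelope holds the bill with probability 1/5, so the other 4 collectively hold it with probability 4/5.
The host can always find 3 empty envelopes to open, so the reveals don't change that 4/5; it is now spread over the 1 remaining unopened envelope.
P(win by switching) = (4/5) · (1/1) = 4/5.

4/5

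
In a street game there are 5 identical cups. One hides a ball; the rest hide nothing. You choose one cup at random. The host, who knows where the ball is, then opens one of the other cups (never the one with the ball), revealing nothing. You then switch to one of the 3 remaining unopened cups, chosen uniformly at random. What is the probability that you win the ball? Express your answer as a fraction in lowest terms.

4/15

Your original cup holds the ball with probability 1/5, so the other 4 collectively hold it with probability 4/5.
The host can always find an empty cup to open, so this doesn't change that 4/5; it is now spread over the 3 remaining unopened cups.
P(win by switching) = (4/5) · (1/3) = 4/15.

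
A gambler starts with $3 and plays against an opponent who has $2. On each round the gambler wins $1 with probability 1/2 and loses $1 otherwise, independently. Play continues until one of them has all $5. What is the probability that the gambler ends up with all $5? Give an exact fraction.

With a fair step, P(i) = ½P(i−1) + ½P(i+1) with P(0)=0, P(5)=1 has the linear solution P(i) = i/5.
P(3) = 3/5.

3/5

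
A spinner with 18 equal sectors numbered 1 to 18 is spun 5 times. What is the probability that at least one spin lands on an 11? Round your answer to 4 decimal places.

P(no spin lands on an 11) = (17/18)^5 ≈ 0.7514.
P(at least one) = 1 − 0.7514 = 0.2486.

0.2486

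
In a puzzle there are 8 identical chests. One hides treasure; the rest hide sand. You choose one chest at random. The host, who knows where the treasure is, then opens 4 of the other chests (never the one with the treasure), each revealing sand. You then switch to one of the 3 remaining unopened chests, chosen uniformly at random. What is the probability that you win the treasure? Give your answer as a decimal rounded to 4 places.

Your original chest holds the treasure with probability 1/8, so the other 7 collectively hold it with probability 7/8.
The host can always find 4 empty chests to open, so the reveals don't change that 7/8; it is now spread over the 3 remaining unopened chests.
P(win by switching) = (7/8) · (1/3) = 7/24 ≈ 0.2917.

0.2917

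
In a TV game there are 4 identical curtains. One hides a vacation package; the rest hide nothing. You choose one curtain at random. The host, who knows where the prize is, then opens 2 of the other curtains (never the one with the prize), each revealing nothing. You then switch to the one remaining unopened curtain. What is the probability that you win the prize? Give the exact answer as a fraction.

3/4

Your original curtain holds the prize with probability 1/4, so the other 3 collectively hold it with probability 3/4.
The host can always find 2 empty curtains to open, so the reveals don't change that 3/4; it is now spread over the 1 remaining unopened curtain.
P(win by switching) = (3/4) · (1/1) = 3/4.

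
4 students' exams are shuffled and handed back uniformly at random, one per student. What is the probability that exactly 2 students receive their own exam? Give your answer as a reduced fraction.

Choose which 2 of the 4 are fixed: C(4,2) = 6 ways.
The remaining 2 must have no fixed point: D(2) = 1.
P = 6·1/24 = 1/4.

1/4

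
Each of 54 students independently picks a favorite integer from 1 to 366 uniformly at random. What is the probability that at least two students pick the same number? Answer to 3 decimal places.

0.984

It's easier to compute the probability that all 54 are distinct.
P(all distinct) = 366/366 · 365/366 · ··· · 313/366 ≈ 0.016.
So the probability of at least one match is 1 − 0.016 = 0.984.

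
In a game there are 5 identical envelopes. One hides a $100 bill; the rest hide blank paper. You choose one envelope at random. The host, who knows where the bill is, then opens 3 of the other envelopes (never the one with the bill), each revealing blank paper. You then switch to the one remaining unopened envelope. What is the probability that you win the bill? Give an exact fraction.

Your original envelope holds the bill with probability 1/5, so the other 4 collectively hold it with probability 4/5.
The host can always find 3 empty envelopes to open, so the reveals don't change that 4/5; it is now spread over the 1 remaining unopened envelope.
P(win by switching) = (4/5) · (1/1) = 4/5.

4/5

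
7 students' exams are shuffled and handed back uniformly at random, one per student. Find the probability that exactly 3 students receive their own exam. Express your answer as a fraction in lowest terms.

Choose which 3 of the 7 are fixed: C(7,3) = 35 ways.
The remaining 4 must have no fixed point: D(4) = 9.
P = 35·9/5040 = 1/16.

1/16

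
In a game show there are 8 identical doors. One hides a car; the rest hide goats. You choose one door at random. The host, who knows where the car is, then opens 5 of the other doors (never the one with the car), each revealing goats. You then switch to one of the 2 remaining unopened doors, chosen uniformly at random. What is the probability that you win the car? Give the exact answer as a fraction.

7/16

Your original door holds the car with probability 1/8, so the other 7 collectively hold it with probability 7/8.
The host can always find 5 empty doors to open, so the reveals don't change that 7/8; it is now spread over the 2 remaining unopened doors.
P(win by switching) = (7/8) · (1/2) = 7/16.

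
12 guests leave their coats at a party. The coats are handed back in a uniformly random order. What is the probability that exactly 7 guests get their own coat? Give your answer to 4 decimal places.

Choose which 7 of the 12 are fixed: C(12,7) = 792 ways.
The remaining 5 must have no fixed point: D(5) = 44.
P = 792·44/479001600 = 11/151200 ≈ 0.0001.

0.0001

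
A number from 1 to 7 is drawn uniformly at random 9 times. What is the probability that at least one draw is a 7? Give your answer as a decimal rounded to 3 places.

0.750

P(no draw is a 7) = (6/7)^9 ≈ 0.250.
P(at least one) = 1 − 0.250 = 0.750.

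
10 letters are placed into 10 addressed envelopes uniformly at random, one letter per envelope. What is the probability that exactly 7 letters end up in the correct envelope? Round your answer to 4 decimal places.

0.0001

Choose which 7 of the 10 are fixed: C(10,7) = 120 ways.
The remaining 3 must have no fixed point: D(3) = 2.
P = 120·2/3628800 = 1/15120 ≈ 0.0001.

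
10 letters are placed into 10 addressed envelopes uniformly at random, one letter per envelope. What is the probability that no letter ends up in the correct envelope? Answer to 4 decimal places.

0.3679

This is the derangement probability: permutations of 10 with no fixed point.
D(10) = 10! · (1 − 1/1! + 1/2! − ··· + (−1)^10/10!) = 1334961.
P = 1334961/3628800 = 16481/44800 ≈ 0.3679.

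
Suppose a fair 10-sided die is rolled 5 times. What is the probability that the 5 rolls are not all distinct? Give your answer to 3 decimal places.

0.698

P(all 5 different) = 10/10 · 9/10 · ··· · 6/10 ≈ 0.302.
P(at least two equal) = 1 − 0.302 = 0.698.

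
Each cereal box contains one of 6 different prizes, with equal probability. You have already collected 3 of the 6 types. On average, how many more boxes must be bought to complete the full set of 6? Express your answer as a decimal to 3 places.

11.000

Starting from 3 distinct types, each trial gives a new one with probability (6−i)/6 when i types are held, so the wait for the next new type is 6/(6−i).
E = 6/3 + 6/2 + 6/1 = 11 ≈ 11.000.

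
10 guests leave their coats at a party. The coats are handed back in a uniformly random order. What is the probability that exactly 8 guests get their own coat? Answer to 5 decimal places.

Choose which 8 of the 10 are fixed: C(10,8) = 45 ways.
The remaining 2 must have no fixed point: D(2) = 1.
P = 45·1/3628800 = 1/80640 ≈ 0.00001.

0.00001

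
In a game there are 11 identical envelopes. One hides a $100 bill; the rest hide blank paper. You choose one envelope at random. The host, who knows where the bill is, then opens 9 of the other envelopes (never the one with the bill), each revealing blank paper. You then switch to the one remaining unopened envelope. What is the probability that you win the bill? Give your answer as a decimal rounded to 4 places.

0.9091

Your original envelope holds the bill with probability 1/11, so the other 10 collectively hold it with probability 10/11.
The host can always find 9 empty envelopes to open, so the reveals don't change that 10/11; it is now spread over the 1 remaining unopened envelope.
P(win by switching) = (10/11) · (1/1) = 10/11 ≈ 0.9091.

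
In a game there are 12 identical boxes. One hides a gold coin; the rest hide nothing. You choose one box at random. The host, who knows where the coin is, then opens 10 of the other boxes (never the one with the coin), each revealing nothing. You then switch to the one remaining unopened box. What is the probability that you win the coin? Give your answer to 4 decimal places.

0.9167

Your original box holds the coin with probability 1/12, so the other 11 collectively hold it with probability 11/12.
The host can always find 10 empty boxes to open, so the reveals don't change that 11/12; it is now spread over the 1 remaining unopened box.
P(win by switching) = (11/12) · (1/1) = 11/12 ≈ 0.9167.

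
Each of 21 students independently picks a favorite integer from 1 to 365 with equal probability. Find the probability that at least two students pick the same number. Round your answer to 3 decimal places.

It's easier to compute the probability that all 21 are distinct.
P(all distinct) = 365/365 · 364/365 · ··· · 345/365 ≈ 0.556.
So the probability of at least one match is 1 − 0.556 = 0.444.

0.444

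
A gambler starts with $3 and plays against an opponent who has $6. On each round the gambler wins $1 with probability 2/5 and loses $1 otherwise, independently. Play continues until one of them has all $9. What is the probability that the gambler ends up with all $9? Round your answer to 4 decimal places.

0.0634

Let r = q/p = (3/5)/(2/5) = 3/2. The recurrence P(i) = p·P(i+1) + q·P(i−1) with P(0)=0, P(9)=1 gives P(i) = (1 − r^i)/(1 − r^9).
P(3) = (1 − (3/2)^3) / (1 − (3/2)^9) = 64/1009 ≈ 0.0634.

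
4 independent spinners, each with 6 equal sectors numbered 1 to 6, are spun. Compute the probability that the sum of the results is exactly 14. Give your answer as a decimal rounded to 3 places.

There are 6^4 = 1296 equally likely outcomes.
The number of ordered 4-tuples from {1,…,6} summing to 14 is 146.
P(sum = 14) = 146/1296 = 73/648 ≈ 0.113.

0.113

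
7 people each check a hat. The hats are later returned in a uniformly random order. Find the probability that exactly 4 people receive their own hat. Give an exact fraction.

1/72

Choose which 4 of the 7 are fixed: C(7,4) = 35 ways.
The remaining 3 must have no fixed point: D(3) = 2.
P = 35·2/5040 = 1/72.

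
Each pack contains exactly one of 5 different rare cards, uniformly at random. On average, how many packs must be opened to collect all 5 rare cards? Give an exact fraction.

After i distinct types are collected, each trial gives a new one with probability (5−i)/5, so the expected wait for the next new type is 5/(5−i).
E = 5/5 + 5/4 + 5/3 + 5/2 + 5/1 = 137/12.

137/12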